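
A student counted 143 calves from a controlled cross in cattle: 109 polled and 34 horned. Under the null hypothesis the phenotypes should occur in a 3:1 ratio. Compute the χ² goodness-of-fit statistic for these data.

0.114

The 3:1 ratio has 4 parts, so with N = 143 the expected counts are:
  polled: 143 × 3/4 = 107.25
  horned: 143 × 1/4 = 35.75
χ² = Σ (O − E)² / E
  polled: (109 − 107.25)² / 107.25 = 0.0286
  horned: (34 − 35.75)² / 35.75 = 0.0857
χ² = 0.0286 + 0.0857 = 0.1143 ≈ 0.114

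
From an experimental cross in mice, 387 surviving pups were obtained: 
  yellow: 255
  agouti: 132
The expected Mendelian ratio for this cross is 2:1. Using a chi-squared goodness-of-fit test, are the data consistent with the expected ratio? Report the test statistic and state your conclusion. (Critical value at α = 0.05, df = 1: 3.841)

Expected counts for N = 387 under a 2:1 ratio (total parts = 3):
  yellow: 387 × 2/3 = 258
  agouti: 387 × 1/3 = 129
χ² = Σ (O − E)² / E
  yellow: (255 − 258)² / 258 = 0.0349
  agouti: (132 − 129)² / 129 = 0.0698
χ² = 0.0349 + 0.0698 = 0.1047 ≈ 0.105
Degrees of freedom = 2 − 1 = 1; critical value at α = 0.05 is 3.841.
Since 0.105 < 3.841, we fail to reject the null hypothesis — the data are consistent with the 2:1 ratio.

0.105; consistent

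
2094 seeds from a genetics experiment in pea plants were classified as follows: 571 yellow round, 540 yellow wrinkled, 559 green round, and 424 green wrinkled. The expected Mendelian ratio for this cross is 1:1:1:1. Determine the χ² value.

26.149

Total ratio parts = 4. Expected numbers out of 2094:
  yellow round: 2094 × 1/4 = 523.5
  yellow wrinkled: 2094 × 1/4 = 523.5
  green round: 2094 × 1/4 = 523.5
  green wrinkled: 2094 × 1/4 = 523.5
χ² = Σ (O − E)² / E
  yellow round: (571 − 523.5)² / 523.5 = 4.3099
  yellow wrinkled: (540 − 523.5)² / 523.5 = 0.5201
  green round: (559 − 523.5)² / 523.5 = 2.4074
  green wrinkled: (424 − 523.5)² / 523.5 = 18.9117
χ² = 4.3099 + 0.5201 + 2.4074 + 18.9117 = 26.1491 ≈ 26.149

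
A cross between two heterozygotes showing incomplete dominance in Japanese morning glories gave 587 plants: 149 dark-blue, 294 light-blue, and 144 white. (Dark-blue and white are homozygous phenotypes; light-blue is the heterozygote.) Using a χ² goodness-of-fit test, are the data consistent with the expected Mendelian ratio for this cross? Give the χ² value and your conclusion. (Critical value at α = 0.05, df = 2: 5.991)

With incomplete dominance, a heterozygote × heterozygote cross gives a 1:2:1 phenotypic ratio.
Total ratio parts = 4. Expected numbers out of 587:
  dark-blue: 587 × 1/4 = 146.75
  light-blue: 587 × 2/4 = 293.5
  white: 587 × 1/4 = 146.75
χ² = Σ (O − E)² / E
  dark-blue: (149 − 146.75)² / 146.75 = 0.0345
  light-blue: (294 − 293.5)² / 293.5 = 0.0009
  white: (144 − 146.75)² / 146.75 = 0.0515
χ² = 0.0345 + 0.0009 + 0.0515 = 0.0869 ≈ 0.087
Degrees of freedom = 3 − 1 = 2; critical value at α = 0.05 is 5.991.
Since 0.087 < 5.991, we fail to reject the null hypothesis — the data are consistent with the 1:2:1 ratio.

0.087; consistent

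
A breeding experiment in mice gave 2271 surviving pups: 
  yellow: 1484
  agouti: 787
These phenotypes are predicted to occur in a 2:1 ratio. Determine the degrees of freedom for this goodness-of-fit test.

A goodness-of-fit test with 2 phenotype classes has df = 2 − 1 = 1.

1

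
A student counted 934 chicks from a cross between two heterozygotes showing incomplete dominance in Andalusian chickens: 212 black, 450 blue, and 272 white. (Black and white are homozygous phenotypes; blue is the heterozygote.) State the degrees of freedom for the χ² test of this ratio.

With incomplete dominance, a heterozygote × heterozygote cross gives a 1:2:1 phenotypic ratio.
A goodness-of-fit test with 3 phenotype classes has df = 3 − 1 = 2.

2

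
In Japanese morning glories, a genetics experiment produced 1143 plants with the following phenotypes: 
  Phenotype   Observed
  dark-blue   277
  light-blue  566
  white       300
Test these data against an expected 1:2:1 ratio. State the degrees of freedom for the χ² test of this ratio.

A goodness-of-fit test with 3 phenotype classes has df = 3 − 1 = 2.

2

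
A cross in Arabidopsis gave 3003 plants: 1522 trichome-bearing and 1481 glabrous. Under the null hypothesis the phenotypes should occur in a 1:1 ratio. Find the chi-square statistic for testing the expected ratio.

Expected counts for N = 3003 under a 1:1 ratio (total parts = 2):
  trichome-bearing: 3003 × 1/2 = 1501.5
  glabrous: 3003 × 1/2 = 1501.5
χ² = Σ (O − E)² / E
  trichome-bearing: (1522 − 1501.5)² / 1501.5 = 0.2799
  glabrous: (1481 − 1501.5)² / 1501.5 = 0.2799
χ² = 0.2799 + 0.2799 = 0.5598 ≈ 0.560

0.560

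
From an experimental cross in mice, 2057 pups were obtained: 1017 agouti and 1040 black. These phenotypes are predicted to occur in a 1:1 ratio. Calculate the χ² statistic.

The 1:1 ratio has 2 parts, so with N = 2057 the expected counts are:
  agouti: 2057 × 1/2 = 1028.5
  black: 2057 × 1/2 = 1028.5
χ² = Σ (O − E)² / E
  agouti: (1017 − 1028.5)² / 1028.5 = 0.1286
  black: (1040 − 1028.5)² / 1028.5 = 0.1286
χ² = 0.1286 + 0.1286 = 0.2572 ≈ 0.257

0.257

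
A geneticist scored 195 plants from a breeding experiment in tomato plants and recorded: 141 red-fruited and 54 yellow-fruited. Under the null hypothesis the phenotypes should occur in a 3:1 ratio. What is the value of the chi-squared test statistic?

Under the 3:1 hypothesis (Σ ratio = 4, N = 195):
  red-fruited: 195 × 3/4 = 146.25
  yellow-fruited: 195 × 1/4 = 48.75
χ² = Σ (O − E)² / E
  red-fruited: (141 − 146.25)² / 146.25 = 0.1885
  yellow-fruited: (54 − 48.75)² / 48.75 = 0.5654
χ² = 0.1885 + 0.5654 = 0.7539 ≈ 0.754

0.754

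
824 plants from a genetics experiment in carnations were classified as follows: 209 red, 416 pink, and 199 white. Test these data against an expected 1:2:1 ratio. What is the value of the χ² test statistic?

Total ratio parts = 4. Expected numbers out of 824:
  red: 824 × 1/4 = 206
  pink: 824 × 2/4 = 412
  white: 824 × 1/4 = 206
χ² = Σ (O − E)² / E
  red: (209 − 206)² / 206 = 0.0437
  pink: (416 − 412)² / 412 = 0.0388
  white: (199 − 206)² / 206 = 0.2379
χ² = 0.0437 + 0.0388 + 0.2379 = 0.3204 ≈ 0.320

0.320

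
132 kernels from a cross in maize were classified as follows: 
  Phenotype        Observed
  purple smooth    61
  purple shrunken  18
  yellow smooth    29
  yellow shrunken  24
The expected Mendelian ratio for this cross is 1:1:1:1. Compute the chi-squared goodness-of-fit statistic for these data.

33.515

The 1:1:1:1 ratio has 4 parts, so with N = 132 the expected counts are:
  purple smooth: 132 × 1/4 = 33
  purple shrunken: 132 × 1/4 = 33
  yellow smooth: 132 × 1/4 = 33
  yellow shrunken: 132 × 1/4 = 33
χ² = Σ (O − E)² / E
  purple smooth: (61 − 33)² / 33 = 23.7576
  purple shrunken: (18 − 33)² / 33 = 6.8182
  yellow smooth: (29 − 33)² / 33 = 0.4848
  yellow shrunken: (24 − 33)² / 33 = 2.4545
χ² = 23.7576 + 6.8182 + 0.4848 + 2.4545 = 33.5151 ≈ 33.515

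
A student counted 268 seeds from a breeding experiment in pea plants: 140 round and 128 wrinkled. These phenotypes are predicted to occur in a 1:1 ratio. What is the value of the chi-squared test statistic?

Under the 1:1 hypothesis (Σ ratio = 2, N = 268):
  round: 268 × 1/2 = 134
  wrinkled: 268 × 1/2 = 134
χ² = Σ (O − E)² / E
  round: (140 − 134)² / 134 = 0.2687
  wrinkled: (128 − 134)² / 134 = 0.2687
χ² = 0.2687 + 0.2687 = 0.5374 ≈ 0.537

0.537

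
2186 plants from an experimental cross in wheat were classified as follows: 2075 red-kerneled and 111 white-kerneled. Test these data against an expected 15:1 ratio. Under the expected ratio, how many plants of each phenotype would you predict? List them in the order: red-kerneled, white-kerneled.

The 15:1 ratio has 16 parts, so with N = 2186 the expected counts are:
  red-kerneled: 2186 × 15/16 = 2049.375
  white-kerneled: 2186 × 1/16 = 136.625

2049.375, 136.625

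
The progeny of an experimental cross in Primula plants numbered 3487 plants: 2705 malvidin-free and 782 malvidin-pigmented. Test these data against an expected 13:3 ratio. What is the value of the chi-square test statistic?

The 13:3 ratio has 16 parts, so with N = 3487 the expected counts are:
  malvidin-free: 3487 × 13/16 = 2833.1875
  malvidin-pigmented: 3487 × 3/16 = 653.8125
χ² = Σ (O − E)² / E
  malvidin-free: (2705 − 2833.1875)² / 2833.1875 = 5.7998
  malvidin-pigmented: (782 − 653.8125)² / 653.8125 = 25.1326
χ² = 5.7998 + 25.1326 = 30.9324 ≈ 30.932

30.932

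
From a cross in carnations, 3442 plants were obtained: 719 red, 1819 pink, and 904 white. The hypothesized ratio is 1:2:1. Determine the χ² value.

Total ratio parts = 4. Expected numbers out of 3442:
  red: 3442 × 1/4 = 860.5
  pink: 3442 × 2/4 = 1721
  white: 3442 × 1/4 = 860.5
χ² = Σ (O − E)² / E
  red: (719 − 860.5)² / 860.5 = 23.2682
  pink: (1819 − 1721)² / 1721 = 5.5805
  white: (904 − 860.5)² / 860.5 = 2.1990
χ² = 23.2682 + 5.5805 + 2.1990 = 31.0477 ≈ 31.048

31.048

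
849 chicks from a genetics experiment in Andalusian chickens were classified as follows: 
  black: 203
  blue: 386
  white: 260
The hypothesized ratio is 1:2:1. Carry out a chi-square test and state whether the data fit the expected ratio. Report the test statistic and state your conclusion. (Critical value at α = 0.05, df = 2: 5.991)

The 1:2:1 ratio has 4 parts, so with N = 849 the expected counts are:
  black: 849 × 1/4 = 212.25
  blue: 849 × 2/4 = 424.5
  white: 849 × 1/4 = 212.25
χ² = Σ (O − E)² / E
  black: (203 − 212.25)² / 212.25 = 0.4031
  blue: (386 − 424.5)² / 424.5 = 3.4918
  white: (260 − 212.25)² / 212.25 = 10.7423
χ² = 0.4031 + 3.4918 + 10.7423 = 14.6372 ≈ 14.637
Degrees of freedom = 3 − 1 = 2; critical value at α = 0.05 is 5.991.
Since 14.637 > 5.991, we reject the null hypothesis — the data do not fit the 1:2:1 ratio.

14.637; not consistent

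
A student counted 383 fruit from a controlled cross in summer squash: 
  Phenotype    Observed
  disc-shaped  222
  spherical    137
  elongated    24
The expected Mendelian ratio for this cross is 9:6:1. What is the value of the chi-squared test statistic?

Under the 9:6:1 hypothesis (Σ ratio = 16, N = 383):
  disc-shaped: 383 × 9/16 = 215.4375
  spherical: 383 × 6/16 = 143.625
  elongated: 383 × 1/16 = 23.9375
χ² = Σ (O − E)² / E
  disc-shaped: (222 − 215.4375)² / 215.4375 = 0.1999
  spherical: (137 − 143.625)² / 143.625 = 0.3056
  elongated: (24 − 23.9375)² / 23.9375 = 0.0002
χ² = 0.1999 + 0.3056 + 0.0002 = 0.5057 ≈ 0.506

0.506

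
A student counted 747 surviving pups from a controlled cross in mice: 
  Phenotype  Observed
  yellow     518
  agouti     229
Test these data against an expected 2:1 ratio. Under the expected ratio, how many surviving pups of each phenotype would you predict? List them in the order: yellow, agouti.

Total ratio parts = 3. Expected numbers out of 747:
  yellow: 747 × 2/3 = 498
  agouti: 747 × 1/3 = 249

498, 249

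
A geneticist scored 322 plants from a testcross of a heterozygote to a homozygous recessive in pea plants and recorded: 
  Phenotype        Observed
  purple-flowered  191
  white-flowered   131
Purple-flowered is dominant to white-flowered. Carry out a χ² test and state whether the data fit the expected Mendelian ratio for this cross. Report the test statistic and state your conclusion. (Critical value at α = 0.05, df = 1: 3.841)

A testcross of a heterozygote (Aa × aa) gives a 1:1 phenotypic ratio.
The 1:1 ratio has 2 parts, so with N = 322 the expected counts are:
  purple-flowered: 322 × 1/2 = 161
  white-flowered: 322 × 1/2 = 161
χ² = Σ (O − E)² / E
  purple-flowered: (191 − 161)² / 161 = 5.5901
  white-flowered: (131 − 161)² / 161 = 5.5901
χ² = 5.5901 + 5.5901 = 11.1802 ≈ 11.180
Degrees of freedom = 2 − 1 = 1; critical value at α = 0.05 is 3.841.
Since 11.180 > 3.841, we reject the null hypothesis — the data do not fit the 1:1 ratio.

11.180; not consistent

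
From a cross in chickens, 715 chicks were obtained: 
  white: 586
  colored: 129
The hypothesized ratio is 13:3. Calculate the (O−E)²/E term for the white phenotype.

0.044

Under the 13:3 hypothesis (Σ ratio = 16, N = 715):
  white: 715 × 13/16 = 580.9375
  colored: 715 × 3/16 = 134.0625
Contribution of white: (586 − 580.9375)² / 580.9375 = 0.0441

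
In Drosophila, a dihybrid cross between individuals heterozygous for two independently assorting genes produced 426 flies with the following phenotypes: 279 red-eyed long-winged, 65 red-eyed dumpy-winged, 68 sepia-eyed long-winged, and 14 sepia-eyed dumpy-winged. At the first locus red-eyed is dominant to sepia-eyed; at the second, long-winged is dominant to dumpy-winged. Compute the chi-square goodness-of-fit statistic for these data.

A dihybrid F₂ with independent assortment and complete dominance at both loci gives a 9:3:3:1 phenotypic ratio.
Expected counts for N = 426 under a 9:3:3:1 ratio (total parts = 16):
  red-eyed long-winged: 426 × 9/16 = 239.625
  red-eyed dumpy-winged: 426 × 3/16 = 79.875
  sepia-eyed long-winged: 426 × 3/16 = 79.875
  sepia-eyed dumpy-winged: 426 × 1/16 = 26.625
χ² = Σ (O − E)² / E
  red-eyed long-winged: (279 − 239.625)² / 239.625 = 6.4701
  red-eyed dumpy-winged: (65 − 79.875)² / 79.875 = 2.7701
  sepia-eyed long-winged: (68 − 79.875)² / 79.875 = 1.7655
  sepia-eyed dumpy-winged: (14 − 26.625)² / 26.625 = 5.9865
χ² = 6.4701 + 2.7701 + 1.7655 + 5.9865 = 16.9922 ≈ 16.992

16.992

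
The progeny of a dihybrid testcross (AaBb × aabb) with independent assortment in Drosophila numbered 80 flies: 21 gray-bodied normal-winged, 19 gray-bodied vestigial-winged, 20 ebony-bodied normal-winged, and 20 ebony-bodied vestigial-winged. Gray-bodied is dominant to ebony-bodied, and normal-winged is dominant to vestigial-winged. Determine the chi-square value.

A dihybrid testcross with independent assortment gives a 1:1:1:1 ratio.
The 1:1:1:1 ratio has 4 parts, so with N = 80 the expected counts are:
  gray-bodied normal-winged: 80 × 1/4 = 20
  gray-bodied vestigial-winged: 80 × 1/4 = 20
  ebony-bodied normal-winged: 80 × 1/4 = 20
  ebony-bodied vestigial-winged: 80 × 1/4 = 20
χ² = Σ (O − E)² / E
  gray-bodied normal-winged: (21 − 20)² / 20 = 0.0500
  gray-bodied vestigial-winged: (19 − 20)² / 20 = 0.0500
  ebony-bodied normal-winged: (20 − 20)² / 20 = 0.0000
  ebony-bodied vestigial-winged: (20 − 20)² / 20 = 0.0000
χ² = 0.0500 + 0.0500 + 0.0000 + 0.0000 = 0.100

0.100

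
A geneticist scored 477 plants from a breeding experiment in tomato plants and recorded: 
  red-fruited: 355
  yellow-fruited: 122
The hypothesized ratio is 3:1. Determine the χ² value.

0.085

Under the 3:1 hypothesis (Σ ratio = 4, N = 477):
  red-fruited: 477 × 3/4 = 357.75
  yellow-fruited: 477 × 1/4 = 119.25
χ² = Σ (O − E)² / E
  red-fruited: (355 − 357.75)² / 357.75 = 0.0211
  yellow-fruited: (122 − 119.25)² / 119.25 = 0.0634
χ² = 0.0211 + 0.0634 = 0.0845 ≈ 0.085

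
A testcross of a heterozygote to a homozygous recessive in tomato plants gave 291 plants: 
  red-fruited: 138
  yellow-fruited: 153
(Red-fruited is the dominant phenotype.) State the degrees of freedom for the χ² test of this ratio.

A testcross of a heterozygote (Aa × aa) gives a 1:1 phenotypic ratio.
A goodness-of-fit test with 2 phenotype classes has df = 2 − 1 = 1.

1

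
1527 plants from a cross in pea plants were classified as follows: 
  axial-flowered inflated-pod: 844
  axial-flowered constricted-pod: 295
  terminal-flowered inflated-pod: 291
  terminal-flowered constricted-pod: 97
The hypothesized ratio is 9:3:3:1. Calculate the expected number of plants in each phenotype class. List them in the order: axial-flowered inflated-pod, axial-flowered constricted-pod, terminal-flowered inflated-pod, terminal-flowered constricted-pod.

Expected counts for N = 1527 under a 9:3:3:1 ratio (total parts = 16):
  axial-flowered inflated-pod: 1527 × 9/16 = 858.9375
  axial-flowered constricted-pod: 1527 × 3/16 = 286.3125
  terminal-flowered inflated-pod: 1527 × 3/16 = 286.3125
  terminal-flowered constricted-pod: 1527 × 1/16 = 95.4375

858.9375, 286.3125, 286.3125, 95.4375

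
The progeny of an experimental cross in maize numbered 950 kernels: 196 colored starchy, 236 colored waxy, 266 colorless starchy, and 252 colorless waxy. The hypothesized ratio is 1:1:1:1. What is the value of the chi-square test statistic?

11.566

Total ratio parts = 4. Expected numbers out of 950:
  colored starchy: 950 × 1/4 = 237.5
  colored waxy: 950 × 1/4 = 237.5
  colorless starchy: 950 × 1/4 = 237.5
  colorless waxy: 950 × 1/4 = 237.5
χ² = Σ (O − E)² / E
  colored starchy: (196 − 237.5)² / 237.5 = 7.2516
  colored waxy: (236 − 237.5)² / 237.5 = 0.0095
  colorless starchy: (266 − 237.5)² / 237.5 = 3.4200
  colorless waxy: (252 − 237.5)² / 237.5 = 0.8853
χ² = 7.2516 + 0.0095 + 3.4200 + 0.8853 = 11.5664 ≈ 11.566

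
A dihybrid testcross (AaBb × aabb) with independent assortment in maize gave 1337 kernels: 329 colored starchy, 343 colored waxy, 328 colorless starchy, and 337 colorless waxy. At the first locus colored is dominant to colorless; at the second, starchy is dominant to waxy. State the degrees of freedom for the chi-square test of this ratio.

A dihybrid testcross with independent assortment gives a 1:1:1:1 ratio.
A goodness-of-fit test with 4 phenotype classes has df = 4 − 1 = 3.

3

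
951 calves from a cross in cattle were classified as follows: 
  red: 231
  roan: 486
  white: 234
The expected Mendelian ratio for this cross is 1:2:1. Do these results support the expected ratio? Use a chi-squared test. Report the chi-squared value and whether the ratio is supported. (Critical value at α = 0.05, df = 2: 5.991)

Total ratio parts = 4. Expected numbers out of 951:
  red: 951 × 1/4 = 237.75
  roan: 951 × 2/4 = 475.5
  white: 951 × 1/4 = 237.75
χ² = Σ (O − E)² / E
  red: (231 − 237.75)² / 237.75 = 0.1916
  roan: (486 − 475.5)² / 475.5 = 0.2319
  white: (234 − 237.75)² / 237.75 = 0.0591
χ² = 0.1916 + 0.2319 + 0.0591 = 0.4826 ≈ 0.483
Degrees of freedom = 3 − 1 = 2; critical value at α = 0.05 is 5.991.
Since 0.483 < 5.991, we fail to reject the null hypothesis — the data are consistent with the 1:2:1 ratio.

0.483; consistent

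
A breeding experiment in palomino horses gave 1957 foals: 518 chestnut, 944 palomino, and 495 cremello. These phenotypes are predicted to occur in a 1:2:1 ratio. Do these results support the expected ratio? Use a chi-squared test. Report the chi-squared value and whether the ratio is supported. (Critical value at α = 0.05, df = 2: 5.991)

Expected counts for N = 1957 under a 1:2:1 ratio (total parts = 4):
  chestnut: 1957 × 1/4 = 489.25
  palomino: 1957 × 2/4 = 978.5
  cremello: 1957 × 1/4 = 489.25
χ² = Σ (O − E)² / E
  chestnut: (518 − 489.25)² / 489.25 = 1.6894
  palomino: (944 − 978.5)² / 978.5 = 1.2164
  cremello: (495 − 489.25)² / 489.25 = 0.0676
χ² = 1.6894 + 1.2164 + 0.0676 = 2.9734 ≈ 2.973
Degrees of freedom = 3 − 1 = 2; critical value at α = 0.05 is 5.991.
Since 2.973 < 5.991, we fail to reject the null hypothesis — the data are consistent with the 1:2:1 ratio.

2.973; consistent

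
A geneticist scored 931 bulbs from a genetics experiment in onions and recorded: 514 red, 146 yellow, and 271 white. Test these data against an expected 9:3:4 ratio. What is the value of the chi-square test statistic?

Expected counts for N = 931 under a 9:3:4 ratio (total parts = 16):
  red: 931 × 9/16 = 523.6875
  yellow: 931 × 3/16 = 174.5625
  white: 931 × 4/16 = 232.75
χ² = Σ (O − E)² / E
  red: (514 − 523.6875)² / 523.6875 = 0.1792
  yellow: (146 − 174.5625)² / 174.5625 = 4.6735
  white: (271 − 232.75)² / 232.75 = 6.2860
χ² = 0.1792 + 4.6735 + 6.2860 = 11.1387 ≈ 11.139

11.139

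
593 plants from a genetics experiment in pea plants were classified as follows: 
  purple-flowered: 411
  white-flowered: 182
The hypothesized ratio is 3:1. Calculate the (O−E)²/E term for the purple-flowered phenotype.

Under the 3:1 hypothesis (Σ ratio = 4, N = 593):
  purple-flowered: 593 × 3/4 = 444.75
  white-flowered: 593 × 1/4 = 148.25
Contribution of purple-flowered: (411 − 444.75)² / 444.75 = 2.5611

2.561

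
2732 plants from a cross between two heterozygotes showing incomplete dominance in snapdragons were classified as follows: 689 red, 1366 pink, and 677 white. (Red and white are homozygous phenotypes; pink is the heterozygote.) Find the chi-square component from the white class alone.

With incomplete dominance, a heterozygote × heterozygote cross gives a 1:2:1 phenotypic ratio.
The 1:2:1 ratio has 4 parts, so with N = 2732 the expected counts are:
  red: 2732 × 1/4 = 683
  pink: 2732 × 2/4 = 1366
  white: 2732 × 1/4 = 683
Contribution of white: (677 − 683)² / 683 = 0.0527

0.053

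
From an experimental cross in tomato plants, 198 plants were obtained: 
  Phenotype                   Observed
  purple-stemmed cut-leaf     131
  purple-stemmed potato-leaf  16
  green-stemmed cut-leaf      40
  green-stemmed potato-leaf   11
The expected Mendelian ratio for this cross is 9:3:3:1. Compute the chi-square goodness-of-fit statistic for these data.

Total ratio parts = 16. Expected numbers out of 198:
  purple-stemmed cut-leaf: 198 × 9/16 = 111.375
  purple-stemmed potato-leaf: 198 × 3/16 = 37.125
  green-stemmed cut-leaf: 198 × 3/16 = 37.125
  green-stemmed potato-leaf: 198 × 1/16 = 12.375
χ² = Σ (O − E)² / E
  purple-stemmed cut-leaf: (131 − 111.375)² / 111.375 = 3.4581
  purple-stemmed potato-leaf: (16 − 37.125)² / 37.125 = 12.0206
  green-stemmed cut-leaf: (40 − 37.125)² / 37.125 = 0.2226
  green-stemmed potato-leaf: (11 − 12.375)² / 12.375 = 0.1528
χ² = 3.4581 + 12.0206 + 0.2226 + 0.1528 = 15.8541 ≈ 15.854

15.854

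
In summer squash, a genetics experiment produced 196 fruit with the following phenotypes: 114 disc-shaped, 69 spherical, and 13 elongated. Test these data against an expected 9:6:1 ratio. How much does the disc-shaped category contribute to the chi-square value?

The 9:6:1 ratio has 16 parts, so with N = 196 the expected counts are:
  disc-shaped: 196 × 9/16 = 110.25
  spherical: 196 × 6/16 = 73.5
  elongated: 196 × 1/16 = 12.25
Contribution of disc-shaped: (114 − 110.25)² / 110.25 = 0.1276

0.128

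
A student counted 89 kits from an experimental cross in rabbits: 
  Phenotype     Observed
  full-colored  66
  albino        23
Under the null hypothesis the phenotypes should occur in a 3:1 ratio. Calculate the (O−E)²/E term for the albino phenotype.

0.025

The 3:1 ratio has 4 parts, so with N = 89 the expected counts are:
  full-colored: 89 × 3/4 = 66.75
  albino: 89 × 1/4 = 22.25
Contribution of albino: (23 − 22.25)² / 22.25 = 0.0253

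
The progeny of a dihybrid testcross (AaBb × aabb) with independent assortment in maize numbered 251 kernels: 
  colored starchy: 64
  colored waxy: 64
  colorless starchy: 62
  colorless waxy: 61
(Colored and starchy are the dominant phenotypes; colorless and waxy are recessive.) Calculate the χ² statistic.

A dihybrid testcross with independent assortment gives a 1:1:1:1 ratio.
Total ratio parts = 4. Expected numbers out of 251:
  colored starchy: 251 × 1/4 = 62.75
  colored waxy: 251 × 1/4 = 62.75
  colorless starchy: 251 × 1/4 = 62.75
  colorless waxy: 251 × 1/4 = 62.75
χ² = Σ (O − E)² / E
  colored starchy: (64 − 62.75)² / 62.75 = 0.0249
  colored waxy: (64 − 62.75)² / 62.75 = 0.0249
  colorless starchy: (62 − 62.75)² / 62.75 = 0.0090
  colorless waxy: (61 − 62.75)² / 62.75 = 0.0488
χ² = 0.0249 + 0.0249 + 0.0090 + 0.0488 = 0.1076 ≈ 0.108

0.108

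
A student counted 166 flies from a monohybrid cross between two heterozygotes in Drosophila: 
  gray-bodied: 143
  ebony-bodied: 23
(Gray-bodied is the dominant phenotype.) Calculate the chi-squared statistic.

For a monohybrid cross between heterozygotes with complete dominance, the expected phenotypic ratio is 3:1.
Under the 3:1 hypothesis (Σ ratio = 4, N = 166):
  gray-bodied: 166 × 3/4 = 124.5
  ebony-bodied: 166 × 1/4 = 41.5
χ² = Σ (O − E)² / E
  gray-bodied: (143 − 124.5)² / 124.5 = 2.7490
  ebony-bodied: (23 − 41.5)² / 41.5 = 8.2470
χ² = 2.7490 + 8.2470 = 10.996

10.996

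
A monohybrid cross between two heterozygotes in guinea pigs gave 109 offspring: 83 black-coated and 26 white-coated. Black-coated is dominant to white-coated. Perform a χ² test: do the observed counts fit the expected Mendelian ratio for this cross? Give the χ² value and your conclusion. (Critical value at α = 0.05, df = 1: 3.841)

0.076; consistent

For a monohybrid cross between heterozygotes with complete dominance, the expected phenotypic ratio is 3:1.
The 3:1 ratio has 4 parts, so with N = 109 the expected counts are:
  black-coated: 109 × 3/4 = 81.75
  white-coated: 109 × 1/4 = 27.25
χ² = Σ (O − E)² / E
  black-coated: (83 − 81.75)² / 81.75 = 0.0191
  white-coated: (26 − 27.25)² / 27.25 = 0.0573
χ² = 0.0191 + 0.0573 = 0.0764 ≈ 0.076
Degrees of freedom = 2 − 1 = 1; critical value at α = 0.05 is 3.841.
Since 0.076 < 3.841, we fail to reject the null hypothesis — the data are consistent with the 3:1 ratio.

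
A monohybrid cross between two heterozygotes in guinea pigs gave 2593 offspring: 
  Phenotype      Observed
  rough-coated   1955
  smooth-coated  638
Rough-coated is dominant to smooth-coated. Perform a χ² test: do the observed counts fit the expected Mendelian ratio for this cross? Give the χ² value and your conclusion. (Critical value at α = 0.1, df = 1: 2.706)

0.216; consistent

For a monohybrid cross between heterozygotes with complete dominance, the expected phenotypic ratio is 3:1.
Expected counts for N = 2593 under a 3:1 ratio (total parts = 4):
  rough-coated: 2593 × 3/4 = 1944.75
  smooth-coated: 2593 × 1/4 = 648.25
χ² = Σ (O − E)² / E
  rough-coated: (1955 − 1944.75)² / 1944.75 = 0.0540
  smooth-coated: (638 − 648.25)² / 648.25 = 0.1621
χ² = 0.0540 + 0.1621 = 0.2161 ≈ 0.216
Degrees of freedom = 2 − 1 = 1; critical value at α = 0.1 is 2.706.
Since 0.216 < 2.706, we fail to reject the null hypothesis — the data are consistent with the 3:1 ratio.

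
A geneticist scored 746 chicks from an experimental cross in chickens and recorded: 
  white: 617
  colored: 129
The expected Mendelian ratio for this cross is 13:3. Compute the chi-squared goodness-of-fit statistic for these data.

1.041

The 13:3 ratio has 16 parts, so with N = 746 the expected counts are:
  white: 746 × 13/16 = 606.125
  colored: 746 × 3/16 = 139.875
χ² = Σ (O − E)² / E
  white: (617 − 606.125)² / 606.125 = 0.1951
  colored: (129 − 139.875)² / 139.875 = 0.8455
χ² = 0.1951 + 0.8455 = 1.0406 ≈ 1.041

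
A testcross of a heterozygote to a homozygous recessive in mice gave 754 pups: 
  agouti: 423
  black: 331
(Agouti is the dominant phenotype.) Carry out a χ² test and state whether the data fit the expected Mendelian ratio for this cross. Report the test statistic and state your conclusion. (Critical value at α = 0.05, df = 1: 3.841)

A testcross of a heterozygote (Aa × aa) gives a 1:1 phenotypic ratio.
Expected counts for N = 754 under a 1:1 ratio (total parts = 2):
  agouti: 754 × 1/2 = 377
  black: 754 × 1/2 = 377
χ² = Σ (O − E)² / E
  agouti: (423 − 377)² / 377 = 5.6127
  black: (331 − 377)² / 377 = 5.6127
χ² = 5.6127 + 5.6127 = 11.2254 ≈ 11.225
Degrees of freedom = 2 − 1 = 1; critical value at α = 0.05 is 3.841.
Since 11.225 > 3.841, we reject the null hypothesis — the data do not fit the 1:1 ratio.

11.225; not consistent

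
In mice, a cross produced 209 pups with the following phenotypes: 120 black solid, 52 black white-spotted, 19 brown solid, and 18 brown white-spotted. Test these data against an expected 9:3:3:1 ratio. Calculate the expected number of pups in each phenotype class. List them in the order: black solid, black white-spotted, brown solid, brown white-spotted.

117.5625, 39.1875, 39.1875, 13.0625

Under the 9:3:3:1 hypothesis (Σ ratio = 16, N = 209):
  black solid: 209 × 9/16 = 117.5625
  black white-spotted: 209 × 3/16 = 39.1875
  brown solid: 209 × 3/16 = 39.1875
  brown white-spotted: 209 × 1/16 = 13.0625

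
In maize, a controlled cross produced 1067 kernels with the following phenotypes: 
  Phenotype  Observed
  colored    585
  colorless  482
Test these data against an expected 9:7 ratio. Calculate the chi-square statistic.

0.878

Expected counts for N = 1067 under a 9:7 ratio (total parts = 16):
  colored: 1067 × 9/16 = 600.1875
  colorless: 1067 × 7/16 = 466.8125
χ² = Σ (O − E)² / E
  colored: (585 − 600.1875)² / 600.1875 = 0.3843
  colorless: (482 − 466.8125)² / 466.8125 = 0.4941
χ² = 0.3843 + 0.4941 = 0.8784 ≈ 0.878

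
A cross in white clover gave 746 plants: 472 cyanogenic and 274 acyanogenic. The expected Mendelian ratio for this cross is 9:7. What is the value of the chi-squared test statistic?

14.942

The 9:7 ratio has 16 parts, so with N = 746 the expected counts are:
  cyanogenic: 746 × 9/16 = 419.625
  acyanogenic: 746 × 7/16 = 326.375
χ² = Σ (O − E)² / E
  cyanogenic: (472 − 419.625)² / 419.625 = 6.5371
  acyanogenic: (274 − 326.375)² / 326.375 = 8.4049
χ² = 6.5371 + 8.4049 = 14.942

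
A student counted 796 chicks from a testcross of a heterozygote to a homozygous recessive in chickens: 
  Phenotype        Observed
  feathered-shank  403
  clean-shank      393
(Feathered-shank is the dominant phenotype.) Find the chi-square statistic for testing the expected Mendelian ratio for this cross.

0.126

A testcross of a heterozygote (Aa × aa) gives a 1:1 phenotypic ratio.
Under the 1:1 hypothesis (Σ ratio = 2, N = 796):
  feathered-shank: 796 × 1/2 = 398
  clean-shank: 796 × 1/2 = 398
χ² = Σ (O − E)² / E
  feathered-shank: (403 − 398)² / 398 = 0.0628
  clean-shank: (393 − 398)² / 398 = 0.0628
χ² = 0.0628 + 0.0628 = 0.1256 ≈ 0.126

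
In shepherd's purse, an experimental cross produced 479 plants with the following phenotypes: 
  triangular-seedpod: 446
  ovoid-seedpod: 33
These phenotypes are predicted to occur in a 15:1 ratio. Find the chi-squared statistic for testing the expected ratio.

0.334

Expected counts for N = 479 under a 15:1 ratio (total parts = 16):
  triangular-seedpod: 479 × 15/16 = 449.0625
  ovoid-seedpod: 479 × 1/16 = 29.9375
χ² = Σ (O − E)² / E
  triangular-seedpod: (446 − 449.0625)² / 449.0625 = 0.0209
  ovoid-seedpod: (33 − 29.9375)² / 29.9375 = 0.3133
χ² = 0.0209 + 0.3133 = 0.3342 ≈ 0.334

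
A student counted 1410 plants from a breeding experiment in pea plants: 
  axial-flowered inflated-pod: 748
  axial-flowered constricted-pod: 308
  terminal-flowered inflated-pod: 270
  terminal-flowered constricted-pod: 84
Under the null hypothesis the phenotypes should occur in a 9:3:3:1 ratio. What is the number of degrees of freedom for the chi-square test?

A goodness-of-fit test with 4 phenotype classes has df = 4 − 1 = 3.

3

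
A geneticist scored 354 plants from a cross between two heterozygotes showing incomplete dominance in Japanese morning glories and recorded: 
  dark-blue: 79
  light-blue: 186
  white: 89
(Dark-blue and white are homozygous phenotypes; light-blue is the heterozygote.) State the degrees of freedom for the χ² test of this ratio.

2

With incomplete dominance, a heterozygote × heterozygote cross gives a 1:2:1 phenotypic ratio.
A goodness-of-fit test with 3 phenotype classes has df = 3 − 1 = 2.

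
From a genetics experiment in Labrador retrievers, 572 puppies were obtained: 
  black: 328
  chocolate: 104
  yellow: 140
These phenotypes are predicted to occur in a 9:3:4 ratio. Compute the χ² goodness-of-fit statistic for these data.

0.283

Under the 9:3:4 hypothesis (Σ ratio = 16, N = 572):
  black: 572 × 9/16 = 321.75
  chocolate: 572 × 3/16 = 107.25
  yellow: 572 × 4/16 = 143
χ² = Σ (O − E)² / E
  black: (328 − 321.75)² / 321.75 = 0.1214
  chocolate: (104 − 107.25)² / 107.25 = 0.0985
  yellow: (140 − 143)² / 143 = 0.0629
χ² = 0.1214 + 0.0985 + 0.0629 = 0.2828 ≈ 0.283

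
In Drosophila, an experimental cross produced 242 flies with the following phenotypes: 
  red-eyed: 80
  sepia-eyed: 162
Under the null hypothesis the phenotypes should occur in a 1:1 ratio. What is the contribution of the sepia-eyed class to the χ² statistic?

Under the 1:1 hypothesis (Σ ratio = 2, N = 242):
  red-eyed: 242 × 1/2 = 121
  sepia-eyed: 242 × 1/2 = 121
Contribution of sepia-eyed: (162 − 121)² / 121 = 13.8926

13.893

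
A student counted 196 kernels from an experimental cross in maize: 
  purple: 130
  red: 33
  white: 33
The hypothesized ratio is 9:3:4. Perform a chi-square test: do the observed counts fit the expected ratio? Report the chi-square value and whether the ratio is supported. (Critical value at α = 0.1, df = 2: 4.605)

9.145; not consistent

Expected counts for N = 196 under a 9:3:4 ratio (total parts = 16):
  purple: 196 × 9/16 = 110.25
  red: 196 × 3/16 = 36.75
  white: 196 × 4/16 = 49
χ² = Σ (O − E)² / E
  purple: (130 − 110.25)² / 110.25 = 3.5380
  red: (33 − 36.75)² / 36.75 = 0.3827
  white: (33 − 49)² / 49 = 5.2245
χ² = 3.5380 + 0.3827 + 5.2245 = 9.1452 ≈ 9.145
Degrees of freedom = 3 − 1 = 2; critical value at α = 0.1 is 4.605.
Since 9.145 > 4.605, we reject the null hypothesis — the data do not fit the 9:3:4 ratio.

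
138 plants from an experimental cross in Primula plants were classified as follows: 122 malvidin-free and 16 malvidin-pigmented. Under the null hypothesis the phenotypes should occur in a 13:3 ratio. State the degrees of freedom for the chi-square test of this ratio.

A goodness-of-fit test with 2 phenotype classes has df = 2 − 1 = 1.

1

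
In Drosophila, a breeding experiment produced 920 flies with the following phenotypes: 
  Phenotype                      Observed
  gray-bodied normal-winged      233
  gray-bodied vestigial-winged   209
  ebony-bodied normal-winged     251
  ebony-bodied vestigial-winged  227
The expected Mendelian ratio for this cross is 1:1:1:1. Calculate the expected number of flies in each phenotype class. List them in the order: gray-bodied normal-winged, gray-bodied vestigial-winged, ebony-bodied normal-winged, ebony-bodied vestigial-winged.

Expected counts for N = 920 under a 1:1:1:1 ratio (total parts = 4):
  gray-bodied normal-winged: 920 × 1/4 = 230
  gray-bodied vestigial-winged: 920 × 1/4 = 230
  ebony-bodied normal-winged: 920 × 1/4 = 230
  ebony-bodied vestigial-winged: 920 × 1/4 = 230

230, 230, 230, 230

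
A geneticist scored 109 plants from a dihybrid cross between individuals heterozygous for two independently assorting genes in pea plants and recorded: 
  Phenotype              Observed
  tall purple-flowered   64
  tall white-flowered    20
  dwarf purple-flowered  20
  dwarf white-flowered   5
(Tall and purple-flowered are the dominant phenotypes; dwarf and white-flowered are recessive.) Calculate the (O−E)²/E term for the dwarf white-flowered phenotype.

0.482

A dihybrid F₂ with independent assortment and complete dominance at both loci gives a 9:3:3:1 phenotypic ratio.
Total ratio parts = 16. Expected numbers out of 109:
  tall purple-flowered: 109 × 9/16 = 61.3125
  tall white-flowered: 109 × 3/16 = 20.4375
  dwarf purple-flowered: 109 × 3/16 = 20.4375
  dwarf white-flowered: 109 × 1/16 = 6.8125
Contribution of dwarf white-flowered: (5 − 6.8125)² / 6.8125 = 0.4822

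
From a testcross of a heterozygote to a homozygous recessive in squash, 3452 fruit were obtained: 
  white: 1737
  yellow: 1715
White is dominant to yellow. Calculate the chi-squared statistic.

A testcross of a heterozygote (Aa × aa) gives a 1:1 phenotypic ratio.
Expected counts for N = 3452 under a 1:1 ratio (total parts = 2):
  white: 3452 × 1/2 = 1726
  yellow: 3452 × 1/2 = 1726
χ² = Σ (O − E)² / E
  white: (1737 − 1726)² / 1726 = 0.0701
  yellow: (1715 − 1726)² / 1726 = 0.0701
χ² = 0.0701 + 0.0701 = 0.1402 ≈ 0.140

0.140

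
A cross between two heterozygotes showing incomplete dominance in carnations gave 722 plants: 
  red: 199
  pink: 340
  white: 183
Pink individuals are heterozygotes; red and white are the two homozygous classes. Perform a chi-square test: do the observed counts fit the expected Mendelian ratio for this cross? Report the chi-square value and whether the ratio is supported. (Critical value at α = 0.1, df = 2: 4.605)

With incomplete dominance, a heterozygote × heterozygote cross gives a 1:2:1 phenotypic ratio.
Total ratio parts = 4. Expected numbers out of 722:
  red: 722 × 1/4 = 180.5
  pink: 722 × 2/4 = 361
  white: 722 × 1/4 = 180.5
χ² = Σ (O − E)² / E
  red: (199 − 180.5)² / 180.5 = 1.8961
  pink: (340 − 361)² / 361 = 1.2216
  white: (183 − 180.5)² / 180.5 = 0.0346
χ² = 1.8961 + 1.2216 + 0.0346 = 3.1523 ≈ 3.152
Degrees of freedom = 3 − 1 = 2; critical value at α = 0.1 is 4.605.
Since 3.152 < 4.605, we fail to reject the null hypothesis — the data are consistent with the 1:2:1 ratio.

3.152; consistent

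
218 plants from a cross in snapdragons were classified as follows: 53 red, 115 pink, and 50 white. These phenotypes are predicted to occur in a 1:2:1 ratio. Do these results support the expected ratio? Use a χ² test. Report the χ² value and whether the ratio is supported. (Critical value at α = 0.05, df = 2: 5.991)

0.743; consistent

Expected counts for N = 218 under a 1:2:1 ratio (total parts = 4):
  red: 218 × 1/4 = 54.5
  pink: 218 × 2/4 = 109
  white: 218 × 1/4 = 54.5
χ² = Σ (O − E)² / E
  red: (53 − 54.5)² / 54.5 = 0.0413
  pink: (115 − 109)² / 109 = 0.3303
  white: (50 − 54.5)² / 54.5 = 0.3716
χ² = 0.0413 + 0.3303 + 0.3716 = 0.7432 ≈ 0.743
Degrees of freedom = 3 − 1 = 2; critical value at α = 0.05 is 5.991.
Since 0.743 < 5.991, we fail to reject the null hypothesis — the data are consistent with the 1:2:1 ratio.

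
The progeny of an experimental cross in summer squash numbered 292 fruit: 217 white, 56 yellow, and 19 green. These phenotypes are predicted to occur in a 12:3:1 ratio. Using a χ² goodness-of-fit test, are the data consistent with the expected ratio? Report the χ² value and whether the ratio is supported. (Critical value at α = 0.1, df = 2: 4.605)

Under the 12:3:1 hypothesis (Σ ratio = 16, N = 292):
  white: 292 × 12/16 = 219
  yellow: 292 × 3/16 = 54.75
  green: 292 × 1/16 = 18.25
χ² = Σ (O − E)² / E
  white: (217 − 219)² / 219 = 0.0183
  yellow: (56 − 54.75)² / 54.75 = 0.0285
  green: (19 − 18.25)² / 18.25 = 0.0308
χ² = 0.0183 + 0.0285 + 0.0308 = 0.0776 ≈ 0.078
Degrees of freedom = 3 − 1 = 2; critical value at α = 0.1 is 4.605.
Since 0.078 < 4.605, we fail to reject the null hypothesis — the data are consistent with the 12:3:1 ratio.

0.078; consistent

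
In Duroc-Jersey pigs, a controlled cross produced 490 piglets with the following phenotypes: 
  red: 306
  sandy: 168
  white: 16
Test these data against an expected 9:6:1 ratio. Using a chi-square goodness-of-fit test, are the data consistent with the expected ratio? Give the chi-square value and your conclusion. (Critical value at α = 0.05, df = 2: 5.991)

The 9:6:1 ratio has 16 parts, so with N = 490 the expected counts are:
  red: 490 × 9/16 = 275.625
  sandy: 490 × 6/16 = 183.75
  white: 490 × 1/16 = 30.625
χ² = Σ (O − E)² / E
  red: (306 − 275.625)² / 275.625 = 3.3474
  sandy: (168 − 183.75)² / 183.75 = 1.3500
  white: (16 − 30.625)² / 30.625 = 6.9842
χ² = 3.3474 + 1.3500 + 6.9842 = 11.6816 ≈ 11.682
Degrees of freedom = 3 − 1 = 2; critical value at α = 0.05 is 5.991.
Since 11.682 > 5.991, we reject the null hypothesis — the data do not fit the 9:6:1 ratio.

11.682; not consistent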